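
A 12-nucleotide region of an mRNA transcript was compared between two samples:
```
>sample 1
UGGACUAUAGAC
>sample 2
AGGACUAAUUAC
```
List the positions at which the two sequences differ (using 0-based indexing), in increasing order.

0, 7, 8, 9

Scanning 0-based: 0: U/A; 7: U/A; 8: A/U; 9: G/U.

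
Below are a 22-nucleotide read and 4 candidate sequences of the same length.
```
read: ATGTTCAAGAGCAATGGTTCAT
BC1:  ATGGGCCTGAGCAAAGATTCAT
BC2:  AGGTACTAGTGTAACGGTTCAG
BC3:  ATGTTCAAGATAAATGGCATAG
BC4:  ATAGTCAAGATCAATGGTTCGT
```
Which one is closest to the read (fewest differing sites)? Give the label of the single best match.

BC4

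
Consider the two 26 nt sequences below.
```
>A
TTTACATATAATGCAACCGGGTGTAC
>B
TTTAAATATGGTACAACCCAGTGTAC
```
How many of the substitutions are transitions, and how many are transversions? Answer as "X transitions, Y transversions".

4 transitions, 2 transversions

Mismatches (1-based):
base 5: C→A (pyrimidine→purine, transversion)
base 10: A→G (purine→purine, transition)
base 11: A→G (purine→purine, transition)
base 13: G→A (purine→purine, transition)
base 19: G→C (purine→pyrimidine, transversion)
base 20: G→A (purine→purine, transition)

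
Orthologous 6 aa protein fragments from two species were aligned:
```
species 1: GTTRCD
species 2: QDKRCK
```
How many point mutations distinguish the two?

Comparing position by position, 4 positions differ: 1 (G/Q), 2 (T/D), 3 (T/K), 6 (D/K).

4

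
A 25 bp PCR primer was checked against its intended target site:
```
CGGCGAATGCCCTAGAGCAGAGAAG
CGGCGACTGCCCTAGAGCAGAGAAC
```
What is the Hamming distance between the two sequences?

Mismatches (1-based): site 7: A→C; site 25: G→C.

2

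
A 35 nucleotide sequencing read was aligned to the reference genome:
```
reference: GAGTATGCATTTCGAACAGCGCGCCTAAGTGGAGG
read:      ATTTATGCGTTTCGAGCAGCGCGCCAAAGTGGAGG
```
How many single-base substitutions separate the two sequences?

The sequences differ at bases 1, 2, 3, 9, 16, 26 (1-based) — 6 in total.

6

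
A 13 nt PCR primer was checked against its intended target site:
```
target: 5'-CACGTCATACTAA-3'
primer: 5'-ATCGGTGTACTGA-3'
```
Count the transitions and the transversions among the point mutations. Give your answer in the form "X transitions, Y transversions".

Mismatches (1-based):
site 1: C→A (pyrimidine→purine, transversion)
site 2: A→T (purine→pyrimidine, transversion)
site 5: T→G (pyrimidine→purine, transversion)
site 6: C→T (pyrimidine→pyrimidine, transition)
site 7: A→G (purine→purine, transition)
site 12: A→G (purine→purine, transition)

3 transitions, 3 transversions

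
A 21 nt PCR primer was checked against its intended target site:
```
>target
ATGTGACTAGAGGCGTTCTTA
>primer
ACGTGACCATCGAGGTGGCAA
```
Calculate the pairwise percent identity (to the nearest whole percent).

52%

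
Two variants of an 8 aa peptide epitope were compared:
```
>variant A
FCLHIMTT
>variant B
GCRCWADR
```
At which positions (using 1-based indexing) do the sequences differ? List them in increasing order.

1, 3, 4, 5, 6, 7, 8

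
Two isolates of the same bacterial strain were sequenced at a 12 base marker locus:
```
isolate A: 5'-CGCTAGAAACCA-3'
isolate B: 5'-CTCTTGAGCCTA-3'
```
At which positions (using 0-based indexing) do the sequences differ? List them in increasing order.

Differences at position 1 (G→T), position 4 (A→T), position 7 (A→G), position 8 (A→C), position 10 (C→T).

1, 4, 7, 8, 10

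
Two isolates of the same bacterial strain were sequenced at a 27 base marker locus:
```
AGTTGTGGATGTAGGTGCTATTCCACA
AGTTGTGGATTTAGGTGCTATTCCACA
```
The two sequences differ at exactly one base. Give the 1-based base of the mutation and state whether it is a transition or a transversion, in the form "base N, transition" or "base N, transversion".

Base 11 changes G→T. G is a purine and T is a pyrimidine, so this is a transversion.

base 11, transversion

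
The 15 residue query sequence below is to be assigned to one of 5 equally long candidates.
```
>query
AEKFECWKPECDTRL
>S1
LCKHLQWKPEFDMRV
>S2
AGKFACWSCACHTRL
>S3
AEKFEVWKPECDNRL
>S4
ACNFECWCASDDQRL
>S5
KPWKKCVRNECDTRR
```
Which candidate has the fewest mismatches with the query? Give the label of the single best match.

S1 differs at 8 residues; S2 differs at 6 residues; S3 differs at 2 residues; S4 differs at 7 residues; S5 differs at 9 residues. The closest is S3.

S3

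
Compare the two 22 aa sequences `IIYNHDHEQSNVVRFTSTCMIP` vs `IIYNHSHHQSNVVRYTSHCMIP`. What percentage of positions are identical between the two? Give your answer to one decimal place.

81.8%

Mismatches at positions 6, 8, 15, 18 (1-based): 4 of 22.
Identical positions: 18/22 = 81.82% → 81.8%.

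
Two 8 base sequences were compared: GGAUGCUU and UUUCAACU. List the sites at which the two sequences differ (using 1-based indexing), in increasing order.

1, 2, 3, 4, 5, 6, 7

Differences at site 1 (G→U), site 2 (G→U), site 3 (A→U), site 4 (U→C), site 5 (G→A), site 6 (C→A), site 7 (U→C).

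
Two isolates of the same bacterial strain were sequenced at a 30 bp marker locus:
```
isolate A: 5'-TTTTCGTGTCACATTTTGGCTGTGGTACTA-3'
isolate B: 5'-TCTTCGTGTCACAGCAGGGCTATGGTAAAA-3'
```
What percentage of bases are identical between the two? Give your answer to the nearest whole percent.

8 positions differ (2, 14, 15, 16, 17, 22, 28, 29), so 22 of 30 match: 22/30 = 73.33%.

73%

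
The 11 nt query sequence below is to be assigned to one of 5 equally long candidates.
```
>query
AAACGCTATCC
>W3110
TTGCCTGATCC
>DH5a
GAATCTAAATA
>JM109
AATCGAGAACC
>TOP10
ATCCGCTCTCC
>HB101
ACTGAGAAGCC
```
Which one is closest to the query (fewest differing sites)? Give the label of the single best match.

W3110 differs at 6 sites; DH5a differs at 8 sites; JM109 differs at 4 sites; TOP10 differs at 3 sites; HB101 differs at 7 sites. The closest is TOP10.

TOP10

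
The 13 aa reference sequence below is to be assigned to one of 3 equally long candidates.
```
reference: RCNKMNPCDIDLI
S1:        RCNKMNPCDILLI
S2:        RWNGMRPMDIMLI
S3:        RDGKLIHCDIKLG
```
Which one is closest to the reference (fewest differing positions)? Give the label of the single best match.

S1 differs at 1 position; S2 differs at 5 positions; S3 differs at 7 positions. The closest is S1.

S1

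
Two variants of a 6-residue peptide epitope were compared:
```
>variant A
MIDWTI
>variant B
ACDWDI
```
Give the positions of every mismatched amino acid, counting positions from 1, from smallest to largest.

1, 2, 5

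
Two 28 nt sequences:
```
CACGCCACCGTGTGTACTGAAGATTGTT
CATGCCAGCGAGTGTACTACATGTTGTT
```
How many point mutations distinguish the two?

Mismatches (1-based): position 3: C→T; position 8: C→G; position 11: T→A; position 19: G→A; position 20: A→C; position 22: G→T; position 23: A→G.

7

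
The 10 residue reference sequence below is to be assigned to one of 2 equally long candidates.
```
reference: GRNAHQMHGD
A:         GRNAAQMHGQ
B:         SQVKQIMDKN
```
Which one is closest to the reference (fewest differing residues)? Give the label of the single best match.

A differs at 2 residues; B differs at 9 residues. The closest is A.

A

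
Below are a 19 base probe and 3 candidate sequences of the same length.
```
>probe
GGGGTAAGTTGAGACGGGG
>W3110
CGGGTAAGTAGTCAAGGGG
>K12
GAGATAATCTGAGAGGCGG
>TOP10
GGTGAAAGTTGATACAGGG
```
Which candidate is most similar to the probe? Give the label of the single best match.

TOP10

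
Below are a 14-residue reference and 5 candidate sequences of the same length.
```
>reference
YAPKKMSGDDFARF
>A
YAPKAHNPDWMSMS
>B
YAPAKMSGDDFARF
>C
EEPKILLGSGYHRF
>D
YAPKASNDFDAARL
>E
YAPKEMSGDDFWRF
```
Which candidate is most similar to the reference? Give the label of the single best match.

Hamming distances to reference — A: 9; B: 1; C: 9; D: 7; E: 2.
Smallest is B with 1 mismatch.

B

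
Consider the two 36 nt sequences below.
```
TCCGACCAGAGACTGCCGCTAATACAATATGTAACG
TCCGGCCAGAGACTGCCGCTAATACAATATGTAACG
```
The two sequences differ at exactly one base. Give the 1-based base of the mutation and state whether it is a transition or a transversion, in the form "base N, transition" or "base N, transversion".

The sequences differ only at base 5: A→G (purine→purine), a transition.

base 5, transition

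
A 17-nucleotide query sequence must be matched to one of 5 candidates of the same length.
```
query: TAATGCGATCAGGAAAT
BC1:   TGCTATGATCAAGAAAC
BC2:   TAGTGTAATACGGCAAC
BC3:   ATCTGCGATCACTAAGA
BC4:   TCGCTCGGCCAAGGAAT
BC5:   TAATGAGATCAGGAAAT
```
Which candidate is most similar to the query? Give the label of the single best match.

Hamming distances to query — BC1: 6; BC2: 7; BC3: 7; BC4: 8; BC5: 1.
Smallest is BC5 with 1 mismatch.

BC5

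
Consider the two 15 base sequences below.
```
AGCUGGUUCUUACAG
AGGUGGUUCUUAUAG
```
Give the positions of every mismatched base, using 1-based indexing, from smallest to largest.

3, 13

Scanning 1-based: 3: C/G; 13: C/U.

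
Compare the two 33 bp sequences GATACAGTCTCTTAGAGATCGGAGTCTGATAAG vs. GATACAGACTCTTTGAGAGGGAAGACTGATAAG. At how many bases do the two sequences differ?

Comparing position by position, 6 bases differ: 8 (T/A), 14 (A/T), 19 (T/G), 20 (C/G), 22 (G/A), 25 (T/A).

6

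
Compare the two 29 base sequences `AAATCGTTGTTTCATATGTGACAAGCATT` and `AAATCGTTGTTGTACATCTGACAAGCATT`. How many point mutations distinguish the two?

Comparing position by position, 4 sites differ: 12 (T/G), 13 (C/T), 15 (T/C), 18 (G/C).

4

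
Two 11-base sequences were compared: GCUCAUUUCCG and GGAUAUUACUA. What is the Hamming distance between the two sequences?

6

Mismatches (1-based): site 2: C→G; site 3: U→A; site 4: C→U; site 8: U→A; site 10: C→U; site 11: G→A.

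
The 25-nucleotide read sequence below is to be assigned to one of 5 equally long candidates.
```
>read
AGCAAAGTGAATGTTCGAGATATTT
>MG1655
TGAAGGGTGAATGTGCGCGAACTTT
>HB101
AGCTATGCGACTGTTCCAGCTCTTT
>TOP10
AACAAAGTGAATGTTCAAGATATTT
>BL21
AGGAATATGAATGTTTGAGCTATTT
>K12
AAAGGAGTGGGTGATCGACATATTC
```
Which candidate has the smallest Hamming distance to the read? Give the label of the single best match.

TOP10

MG1655 differs at 8 sites; HB101 differs at 7 sites; TOP10 differs at 2 sites; BL21 differs at 5 sites; K12 differs at 9 sites. The closest is TOP10.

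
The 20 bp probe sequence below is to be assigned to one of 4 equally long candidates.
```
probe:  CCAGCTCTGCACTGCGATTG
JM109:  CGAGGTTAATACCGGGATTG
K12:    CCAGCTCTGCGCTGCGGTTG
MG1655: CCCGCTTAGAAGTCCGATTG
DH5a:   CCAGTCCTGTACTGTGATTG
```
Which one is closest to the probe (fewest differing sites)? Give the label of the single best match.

Hamming distances to probe — JM109: 8; K12: 2; MG1655: 6; DH5a: 4.
Smallest is K12 with 2 mismatches.

K12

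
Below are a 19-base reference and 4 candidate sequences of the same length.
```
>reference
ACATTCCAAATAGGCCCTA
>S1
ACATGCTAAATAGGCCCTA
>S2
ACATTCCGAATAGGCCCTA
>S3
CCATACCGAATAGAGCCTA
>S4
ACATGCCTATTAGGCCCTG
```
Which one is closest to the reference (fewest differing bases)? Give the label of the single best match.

S1 differs at 2 bases; S2 differs at 1 base; S3 differs at 5 bases; S4 differs at 4 bases. The closest is S2.

S2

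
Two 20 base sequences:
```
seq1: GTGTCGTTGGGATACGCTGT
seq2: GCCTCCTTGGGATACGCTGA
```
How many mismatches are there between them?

4

Comparing position by position, 4 positions differ: 2 (T/C), 3 (G/C), 6 (G/C), 20 (T/A).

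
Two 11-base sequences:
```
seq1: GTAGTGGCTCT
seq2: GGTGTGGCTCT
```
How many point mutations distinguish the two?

Mismatches (1-based): site 2: T→G; site 3: A→T.

2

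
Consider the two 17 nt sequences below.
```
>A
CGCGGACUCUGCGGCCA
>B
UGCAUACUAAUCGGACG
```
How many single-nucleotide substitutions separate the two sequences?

8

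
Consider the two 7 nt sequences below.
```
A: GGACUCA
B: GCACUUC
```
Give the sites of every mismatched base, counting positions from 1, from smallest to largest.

Scanning 1-based: 2: G/C; 6: C/U; 7: A/C.

2, 6, 7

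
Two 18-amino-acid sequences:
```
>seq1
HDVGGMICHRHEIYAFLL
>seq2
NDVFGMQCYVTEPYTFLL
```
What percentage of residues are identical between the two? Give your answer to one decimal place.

55.6%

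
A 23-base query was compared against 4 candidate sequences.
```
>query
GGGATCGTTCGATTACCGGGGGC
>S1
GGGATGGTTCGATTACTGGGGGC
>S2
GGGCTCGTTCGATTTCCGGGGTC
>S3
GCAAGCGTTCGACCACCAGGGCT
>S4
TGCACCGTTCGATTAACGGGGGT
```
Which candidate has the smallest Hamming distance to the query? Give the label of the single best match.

S1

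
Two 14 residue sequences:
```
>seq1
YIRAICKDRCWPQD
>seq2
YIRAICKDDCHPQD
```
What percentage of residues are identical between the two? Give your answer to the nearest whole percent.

Mismatches at positions 9, 11 (1-based): 2 of 14.
Identical positions: 12/14 = 85.71% → 86%.

86%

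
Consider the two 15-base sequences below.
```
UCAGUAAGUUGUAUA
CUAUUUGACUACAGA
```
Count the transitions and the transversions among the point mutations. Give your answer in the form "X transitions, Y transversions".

7 transitions, 3 transversions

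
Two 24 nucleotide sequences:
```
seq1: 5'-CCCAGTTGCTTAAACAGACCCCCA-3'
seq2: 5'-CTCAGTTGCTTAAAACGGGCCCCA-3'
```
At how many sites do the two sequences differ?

5

The sequences differ at sites 2, 15, 16, 18, 19 (1-based) — 5 in total.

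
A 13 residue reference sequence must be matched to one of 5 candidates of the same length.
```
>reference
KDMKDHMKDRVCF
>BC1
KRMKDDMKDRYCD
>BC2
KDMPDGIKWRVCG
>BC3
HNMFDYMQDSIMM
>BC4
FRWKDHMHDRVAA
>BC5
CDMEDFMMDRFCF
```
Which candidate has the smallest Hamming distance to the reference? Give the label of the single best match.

BC1

BC1 differs at 4 positions; BC2 differs at 5 positions; BC3 differs at 9 positions; BC4 differs at 6 positions; BC5 differs at 5 positions. The closest is BC1.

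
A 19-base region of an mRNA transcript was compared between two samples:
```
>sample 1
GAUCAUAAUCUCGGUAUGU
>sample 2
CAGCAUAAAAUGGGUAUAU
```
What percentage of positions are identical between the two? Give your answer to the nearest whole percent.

6 positions differ (1, 3, 9, 10, 12, 18), so 13 of 19 match: 13/19 = 68.42%.

68%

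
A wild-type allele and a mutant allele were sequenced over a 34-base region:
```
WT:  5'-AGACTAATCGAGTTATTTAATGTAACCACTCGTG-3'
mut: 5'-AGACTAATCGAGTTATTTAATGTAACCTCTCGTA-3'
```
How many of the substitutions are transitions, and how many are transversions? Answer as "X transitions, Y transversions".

Mismatches (1-based):
position 28: A→T (purine→pyrimidine, transversion)
position 34: G→A (purine→purine, transition)

1 transition, 1 transversion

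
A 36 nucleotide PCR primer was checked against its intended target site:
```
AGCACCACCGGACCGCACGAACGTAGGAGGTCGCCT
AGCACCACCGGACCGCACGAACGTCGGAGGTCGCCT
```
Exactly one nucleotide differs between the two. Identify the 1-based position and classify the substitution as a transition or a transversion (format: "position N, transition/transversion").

Position 25 changes A→C. A is a purine and C is a pyrimidine, so this is a transversion.

position 25, transversion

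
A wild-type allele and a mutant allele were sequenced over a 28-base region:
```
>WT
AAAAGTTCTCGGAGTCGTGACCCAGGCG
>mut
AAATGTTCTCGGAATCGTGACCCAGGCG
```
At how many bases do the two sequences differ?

Comparing position by position, 2 bases differ: 4 (A/T), 14 (G/A).

2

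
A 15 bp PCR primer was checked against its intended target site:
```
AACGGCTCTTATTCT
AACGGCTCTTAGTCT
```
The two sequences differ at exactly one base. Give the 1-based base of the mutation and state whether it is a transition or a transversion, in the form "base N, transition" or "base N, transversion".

base 12, transversion

The sequences differ only at base 12: T→G (pyrimidine→purine), a transversion.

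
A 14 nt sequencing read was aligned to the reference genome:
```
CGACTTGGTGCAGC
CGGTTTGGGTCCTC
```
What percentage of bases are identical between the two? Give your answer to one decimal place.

Mismatches at positions 3, 4, 9, 10, 12, 13 (1-based): 6 of 14.
Identical positions: 8/14 = 57.14% → 57.1%.

57.1%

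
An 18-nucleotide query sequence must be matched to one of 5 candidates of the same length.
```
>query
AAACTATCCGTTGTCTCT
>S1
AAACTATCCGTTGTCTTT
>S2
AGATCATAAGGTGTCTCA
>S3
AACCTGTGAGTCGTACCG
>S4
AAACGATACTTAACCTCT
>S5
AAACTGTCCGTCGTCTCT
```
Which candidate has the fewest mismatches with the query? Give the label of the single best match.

S1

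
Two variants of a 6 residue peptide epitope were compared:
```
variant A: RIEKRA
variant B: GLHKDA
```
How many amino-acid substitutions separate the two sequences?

Comparing position by position, 4 residues differ: 1 (R/G), 2 (I/L), 3 (E/H), 5 (R/D).

4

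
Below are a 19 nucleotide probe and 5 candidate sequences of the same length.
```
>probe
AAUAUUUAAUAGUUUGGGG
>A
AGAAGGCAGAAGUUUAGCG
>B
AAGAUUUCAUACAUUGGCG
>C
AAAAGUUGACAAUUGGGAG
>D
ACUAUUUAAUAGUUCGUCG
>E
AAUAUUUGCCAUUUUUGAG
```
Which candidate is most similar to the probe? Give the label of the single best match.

D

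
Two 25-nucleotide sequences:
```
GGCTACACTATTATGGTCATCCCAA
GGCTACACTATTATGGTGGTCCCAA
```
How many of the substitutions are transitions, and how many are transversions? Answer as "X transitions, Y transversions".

1 transition, 1 transversion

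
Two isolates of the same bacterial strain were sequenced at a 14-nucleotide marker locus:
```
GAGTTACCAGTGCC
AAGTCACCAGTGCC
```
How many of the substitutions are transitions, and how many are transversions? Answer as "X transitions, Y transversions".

2 transitions, 0 transversions

Transitions (purine↔purine or pyrimidine↔pyrimidine): 1 G→A, 5 T→C.
Transversions (purine↔pyrimidine): none.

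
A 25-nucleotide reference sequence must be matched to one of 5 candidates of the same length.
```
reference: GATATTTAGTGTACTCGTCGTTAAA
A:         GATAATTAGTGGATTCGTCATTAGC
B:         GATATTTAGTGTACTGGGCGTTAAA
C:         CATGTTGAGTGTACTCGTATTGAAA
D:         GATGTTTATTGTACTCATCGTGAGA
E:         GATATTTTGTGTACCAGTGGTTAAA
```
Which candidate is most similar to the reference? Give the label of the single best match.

B

A differs at 6 sites; B differs at 2 sites; C differs at 6 sites; D differs at 5 sites; E differs at 4 sites. The closest is B.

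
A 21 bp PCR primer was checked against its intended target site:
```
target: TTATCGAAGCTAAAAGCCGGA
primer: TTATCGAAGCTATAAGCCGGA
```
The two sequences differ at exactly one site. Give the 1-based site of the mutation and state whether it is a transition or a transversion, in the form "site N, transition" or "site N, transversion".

The sequences differ only at site 13: A→T (purine→pyrimidine), a transversion.

site 13, transversion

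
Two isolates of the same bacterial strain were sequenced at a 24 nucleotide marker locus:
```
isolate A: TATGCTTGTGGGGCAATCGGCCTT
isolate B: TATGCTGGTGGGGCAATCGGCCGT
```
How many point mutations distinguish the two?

The sequences differ at positions 7, 23 (1-based) — 2 in total.

2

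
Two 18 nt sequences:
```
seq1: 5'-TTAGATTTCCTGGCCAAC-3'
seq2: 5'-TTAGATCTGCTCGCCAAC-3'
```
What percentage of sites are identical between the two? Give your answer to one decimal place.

Mismatches at positions 7, 9, 12 (1-based): 3 of 18.
Identical positions: 15/18 = 83.33% → 83.3%.

83.3%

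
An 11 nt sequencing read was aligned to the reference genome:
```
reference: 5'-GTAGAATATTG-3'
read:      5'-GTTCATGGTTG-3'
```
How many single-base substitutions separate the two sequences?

The sequences differ at positions 3, 4, 6, 7, 8 (1-based) — 5 in total.

5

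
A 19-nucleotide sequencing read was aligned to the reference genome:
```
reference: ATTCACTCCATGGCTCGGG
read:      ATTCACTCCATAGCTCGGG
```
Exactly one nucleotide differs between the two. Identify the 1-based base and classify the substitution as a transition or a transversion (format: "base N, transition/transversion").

Base 12 changes G→A. G is a purine and A is a purine, so this is a transition.

base 12, transition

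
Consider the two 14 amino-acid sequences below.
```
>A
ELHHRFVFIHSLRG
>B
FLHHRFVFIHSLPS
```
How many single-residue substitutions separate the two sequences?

3

Mismatches (1-based): position 1: E→F; position 13: R→P; position 14: G→S.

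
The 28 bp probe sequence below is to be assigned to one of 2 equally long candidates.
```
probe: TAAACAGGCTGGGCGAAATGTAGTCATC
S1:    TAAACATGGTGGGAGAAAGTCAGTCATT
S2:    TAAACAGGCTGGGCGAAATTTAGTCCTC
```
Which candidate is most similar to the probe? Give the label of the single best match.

Hamming distances to probe — S1: 7; S2: 2.
Smallest is S2 with 2 mismatches.

S2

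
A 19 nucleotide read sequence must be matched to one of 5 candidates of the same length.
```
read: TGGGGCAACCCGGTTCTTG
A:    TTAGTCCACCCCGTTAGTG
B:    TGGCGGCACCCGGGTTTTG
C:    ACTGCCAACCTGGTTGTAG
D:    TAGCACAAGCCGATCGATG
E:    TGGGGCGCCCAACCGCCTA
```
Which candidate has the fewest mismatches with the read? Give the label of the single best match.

B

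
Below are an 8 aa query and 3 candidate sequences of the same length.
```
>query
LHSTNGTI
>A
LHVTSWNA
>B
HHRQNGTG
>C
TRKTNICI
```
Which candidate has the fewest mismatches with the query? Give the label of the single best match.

Hamming distances to query — A: 5; B: 4; C: 5.
Smallest is B with 4 mismatches.

B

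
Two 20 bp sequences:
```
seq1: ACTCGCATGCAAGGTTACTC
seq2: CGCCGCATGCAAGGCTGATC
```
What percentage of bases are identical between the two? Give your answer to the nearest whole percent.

70%

Mismatches at positions 1, 2, 3, 15, 17, 18 (1-based): 6 of 20.
Identical positions: 14/20 = 70% → 70%.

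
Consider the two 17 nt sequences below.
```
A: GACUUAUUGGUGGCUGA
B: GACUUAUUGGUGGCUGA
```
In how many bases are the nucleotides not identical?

0

No positions differ; the sequences are identical.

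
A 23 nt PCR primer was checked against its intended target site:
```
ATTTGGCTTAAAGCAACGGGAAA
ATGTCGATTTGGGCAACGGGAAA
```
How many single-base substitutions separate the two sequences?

Mismatches (1-based): base 3: T→G; base 5: G→C; base 7: C→A; base 10: A→T; base 11: A→G; base 12: A→G.

6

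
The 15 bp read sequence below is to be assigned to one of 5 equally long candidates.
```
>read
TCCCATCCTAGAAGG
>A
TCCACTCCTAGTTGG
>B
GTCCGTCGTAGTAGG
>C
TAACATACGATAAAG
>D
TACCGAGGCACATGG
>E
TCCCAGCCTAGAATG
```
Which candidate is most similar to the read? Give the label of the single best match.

E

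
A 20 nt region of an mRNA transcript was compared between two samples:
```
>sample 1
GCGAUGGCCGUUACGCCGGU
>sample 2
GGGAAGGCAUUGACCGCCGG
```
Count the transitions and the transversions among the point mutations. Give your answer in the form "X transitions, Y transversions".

Transitions (purine↔purine or pyrimidine↔pyrimidine): none.
Transversions (purine↔pyrimidine): 2 C→G, 5 U→A, 9 C→A, 10 G→U, 12 U→G, 15 G→C, 16 C→G, 18 G→C, 20 U→G.

0 transitions, 9 transversions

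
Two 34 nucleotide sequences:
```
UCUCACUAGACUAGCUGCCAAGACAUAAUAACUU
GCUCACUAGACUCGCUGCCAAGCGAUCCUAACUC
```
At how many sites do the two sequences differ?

7

Comparing position by position, 7 sites differ: 1 (U/G), 13 (A/C), 23 (A/C), 24 (C/G), 27 (A/C), 28 (A/C), 34 (U/C).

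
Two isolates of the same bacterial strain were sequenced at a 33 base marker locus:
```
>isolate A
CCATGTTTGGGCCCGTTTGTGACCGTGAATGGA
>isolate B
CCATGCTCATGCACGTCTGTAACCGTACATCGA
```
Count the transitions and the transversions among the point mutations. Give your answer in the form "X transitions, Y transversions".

Mismatches (1-based):
position 6: T→C (pyrimidine→pyrimidine, transition)
position 8: T→C (pyrimidine→pyrimidine, transition)
position 9: G→A (purine→purine, transition)
position 10: G→T (purine→pyrimidine, transversion)
position 13: C→A (pyrimidine→purine, transversion)
position 17: T→C (pyrimidine→pyrimidine, transition)
position 21: G→A (purine→purine, transition)
position 27: G→A (purine→purine, transition)
position 28: A→C (purine→pyrimidine, transversion)
position 31: G→C (purine→pyrimidine, transversion)

6 transitions, 4 transversions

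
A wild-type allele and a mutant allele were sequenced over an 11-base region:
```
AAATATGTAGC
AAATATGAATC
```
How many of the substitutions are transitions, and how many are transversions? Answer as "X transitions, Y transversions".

Transitions (purine↔purine or pyrimidine↔pyrimidine): none.
Transversions (purine↔pyrimidine): 8 T→A, 10 G→T.

0 transitions, 2 transversions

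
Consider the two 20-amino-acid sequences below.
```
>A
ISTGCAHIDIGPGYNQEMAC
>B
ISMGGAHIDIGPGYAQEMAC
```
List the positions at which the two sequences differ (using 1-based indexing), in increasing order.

Scanning 1-based: 3: T/M; 5: C/G; 15: N/A.

3, 5, 15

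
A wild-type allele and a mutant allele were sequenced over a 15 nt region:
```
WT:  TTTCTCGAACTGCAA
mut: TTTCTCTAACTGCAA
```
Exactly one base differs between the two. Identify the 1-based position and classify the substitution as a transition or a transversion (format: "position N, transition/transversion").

position 7, transversion

The sequences differ only at position 7: G→T (purine→pyrimidine), a transversion.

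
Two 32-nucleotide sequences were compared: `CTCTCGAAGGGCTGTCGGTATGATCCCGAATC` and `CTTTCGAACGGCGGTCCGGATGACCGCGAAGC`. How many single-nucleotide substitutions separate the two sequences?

8

Comparing position by position, 8 positions differ: 3 (C/T), 9 (G/C), 13 (T/G), 17 (G/C), 19 (T/G), 24 (T/C), 26 (C/G), 31 (T/G).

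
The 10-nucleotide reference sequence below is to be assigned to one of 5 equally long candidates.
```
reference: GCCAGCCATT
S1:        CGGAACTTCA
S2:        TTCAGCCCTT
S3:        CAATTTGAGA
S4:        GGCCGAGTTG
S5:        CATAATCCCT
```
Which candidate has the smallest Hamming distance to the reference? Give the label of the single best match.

S1 differs at 8 positions; S2 differs at 3 positions; S3 differs at 9 positions; S4 differs at 6 positions; S5 differs at 7 positions. The closest is S2.

S2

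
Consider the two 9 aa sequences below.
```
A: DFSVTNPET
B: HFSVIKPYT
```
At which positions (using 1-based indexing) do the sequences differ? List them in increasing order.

1, 5, 6, 8

Scanning 1-based: 1: D/H; 5: T/I; 6: N/K; 8: E/Y.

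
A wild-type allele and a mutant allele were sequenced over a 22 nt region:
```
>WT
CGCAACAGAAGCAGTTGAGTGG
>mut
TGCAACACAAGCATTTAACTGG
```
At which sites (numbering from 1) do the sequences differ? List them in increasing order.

Differences at site 1 (C→T), site 8 (G→C), site 14 (G→T), site 17 (G→A), site 19 (G→C).

1, 8, 14, 17, 19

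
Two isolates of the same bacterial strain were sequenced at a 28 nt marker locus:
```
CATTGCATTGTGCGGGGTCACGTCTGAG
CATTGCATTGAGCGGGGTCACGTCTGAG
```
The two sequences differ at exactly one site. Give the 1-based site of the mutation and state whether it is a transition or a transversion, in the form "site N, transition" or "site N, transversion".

The sequences differ only at site 11: T→A (pyrimidine→purine), a transversion.

site 11, transversion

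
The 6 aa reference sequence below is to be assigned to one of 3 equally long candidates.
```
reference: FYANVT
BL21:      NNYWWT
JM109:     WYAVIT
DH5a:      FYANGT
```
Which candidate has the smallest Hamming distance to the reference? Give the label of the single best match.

DH5a

Hamming distances to reference — BL21: 5; JM109: 3; DH5a: 1.
Smallest is DH5a with 1 mismatch.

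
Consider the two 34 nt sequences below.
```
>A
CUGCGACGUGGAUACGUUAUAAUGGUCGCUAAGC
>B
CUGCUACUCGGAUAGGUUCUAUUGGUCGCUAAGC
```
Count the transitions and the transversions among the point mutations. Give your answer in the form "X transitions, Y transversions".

1 transition, 5 transversions

Transitions (purine↔purine or pyrimidine↔pyrimidine): 9 U→C.
Transversions (purine↔pyrimidine): 5 G→U, 8 G→U, 15 C→G, 19 A→C, 22 A→U.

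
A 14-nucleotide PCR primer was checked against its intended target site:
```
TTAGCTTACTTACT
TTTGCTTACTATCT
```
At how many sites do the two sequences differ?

Mismatches (1-based): site 3: A→T; site 11: T→A; site 12: A→T.

3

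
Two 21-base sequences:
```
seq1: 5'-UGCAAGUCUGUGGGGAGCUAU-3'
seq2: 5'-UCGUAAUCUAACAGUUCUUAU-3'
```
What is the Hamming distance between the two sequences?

Comparing position by position, 12 positions differ: 2 (G/C), 3 (C/G), 4 (A/U), 6 (G/A), 10 (G/A), 11 (U/A), 12 (G/C), 13 (G/A), 15 (G/U), 16 (A/U), 17 (G/C), 18 (C/U).

12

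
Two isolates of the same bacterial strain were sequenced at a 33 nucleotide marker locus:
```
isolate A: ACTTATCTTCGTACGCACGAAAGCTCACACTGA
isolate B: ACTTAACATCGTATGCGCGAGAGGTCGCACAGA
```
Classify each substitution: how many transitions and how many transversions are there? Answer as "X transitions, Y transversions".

Mismatches (1-based):
base 6: T→A (pyrimidine→purine, transversion)
base 8: T→A (pyrimidine→purine, transversion)
base 14: C→T (pyrimidine→pyrimidine, transition)
base 17: A→G (purine→purine, transition)
base 21: A→G (purine→purine, transition)
base 24: C→G (pyrimidine→purine, transversion)
base 27: A→G (purine→purine, transition)
base 31: T→A (pyrimidine→purine, transversion)

4 transitions, 4 transversions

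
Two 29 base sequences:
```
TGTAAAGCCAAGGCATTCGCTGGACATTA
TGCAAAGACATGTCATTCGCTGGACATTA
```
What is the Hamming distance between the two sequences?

4

Comparing position by position, 4 positions differ: 3 (T/C), 8 (C/A), 11 (A/T), 13 (G/T).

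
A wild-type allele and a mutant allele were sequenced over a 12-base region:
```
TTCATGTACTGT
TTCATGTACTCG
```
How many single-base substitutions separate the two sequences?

Mismatches (1-based): position 11: G→C; position 12: T→G.

2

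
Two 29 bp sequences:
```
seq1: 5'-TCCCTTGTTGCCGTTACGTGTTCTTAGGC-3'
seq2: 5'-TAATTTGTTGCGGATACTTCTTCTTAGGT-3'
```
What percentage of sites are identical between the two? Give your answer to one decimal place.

8 positions differ (2, 3, 4, 12, 14, 18, 20, 29), so 21 of 29 match: 21/29 = 72.41%.

72.4%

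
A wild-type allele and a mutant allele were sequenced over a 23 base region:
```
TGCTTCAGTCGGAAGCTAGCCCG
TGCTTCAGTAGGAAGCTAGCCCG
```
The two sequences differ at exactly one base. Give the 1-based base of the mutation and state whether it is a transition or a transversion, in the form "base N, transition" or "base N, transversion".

The sequences differ only at base 10: C→A (pyrimidine→purine), a transversion.

base 10, transversion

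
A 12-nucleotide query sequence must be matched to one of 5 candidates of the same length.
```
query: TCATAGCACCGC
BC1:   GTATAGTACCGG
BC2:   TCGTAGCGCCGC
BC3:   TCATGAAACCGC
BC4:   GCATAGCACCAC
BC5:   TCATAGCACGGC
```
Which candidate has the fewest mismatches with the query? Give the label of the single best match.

BC5

Hamming distances to query — BC1: 4; BC2: 2; BC3: 3; BC4: 2; BC5: 1.
Smallest is BC5 with 1 mismatch.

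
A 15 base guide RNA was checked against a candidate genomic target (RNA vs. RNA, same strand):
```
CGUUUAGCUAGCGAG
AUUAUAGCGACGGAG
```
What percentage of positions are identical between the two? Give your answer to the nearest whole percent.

60%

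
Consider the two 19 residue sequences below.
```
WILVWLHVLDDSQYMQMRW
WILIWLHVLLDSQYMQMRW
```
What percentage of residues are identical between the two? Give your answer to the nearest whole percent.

89%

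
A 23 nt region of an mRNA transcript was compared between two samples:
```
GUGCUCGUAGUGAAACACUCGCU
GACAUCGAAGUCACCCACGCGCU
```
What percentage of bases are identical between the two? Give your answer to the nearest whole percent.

Mismatches at positions 2, 3, 4, 8, 12, 14, 15, 19 (1-based): 8 of 23.
Identical positions: 15/23 = 65.22% → 65%.

65%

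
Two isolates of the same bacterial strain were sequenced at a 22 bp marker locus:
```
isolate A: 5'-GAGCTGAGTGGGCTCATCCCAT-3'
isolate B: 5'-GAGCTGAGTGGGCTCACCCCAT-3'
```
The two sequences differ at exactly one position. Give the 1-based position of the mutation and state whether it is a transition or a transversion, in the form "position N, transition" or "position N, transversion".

position 17, transition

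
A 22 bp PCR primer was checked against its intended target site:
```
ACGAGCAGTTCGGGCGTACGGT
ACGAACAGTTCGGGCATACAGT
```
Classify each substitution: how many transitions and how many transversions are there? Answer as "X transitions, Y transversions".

Mismatches (1-based):
position 5: G→A (purine→purine, transition)
position 16: G→A (purine→purine, transition)
position 20: G→A (purine→purine, transition)

3 transitions, 0 transversions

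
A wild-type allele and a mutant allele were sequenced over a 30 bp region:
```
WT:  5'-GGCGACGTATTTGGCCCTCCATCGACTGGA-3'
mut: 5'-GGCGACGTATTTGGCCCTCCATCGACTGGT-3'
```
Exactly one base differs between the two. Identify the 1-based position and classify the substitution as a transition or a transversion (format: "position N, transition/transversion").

Position 30 changes A→T. A is a purine and T is a pyrimidine, so this is a transversion.

position 30, transversion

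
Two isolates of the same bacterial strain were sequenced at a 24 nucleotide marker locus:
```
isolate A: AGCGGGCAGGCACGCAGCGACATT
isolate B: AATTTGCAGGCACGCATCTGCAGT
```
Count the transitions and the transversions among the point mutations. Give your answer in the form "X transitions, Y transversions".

3 transitions, 5 transversions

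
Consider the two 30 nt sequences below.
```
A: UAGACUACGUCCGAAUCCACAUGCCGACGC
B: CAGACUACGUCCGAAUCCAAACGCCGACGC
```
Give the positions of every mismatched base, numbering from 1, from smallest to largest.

Differences at position 1 (U→C), position 20 (C→A), position 22 (U→C).

1, 20, 22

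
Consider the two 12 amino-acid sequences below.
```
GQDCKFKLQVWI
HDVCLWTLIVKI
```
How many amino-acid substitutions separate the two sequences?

8

Comparing position by position, 8 residues differ: 1 (G/H), 2 (Q/D), 3 (D/V), 5 (K/L), 6 (F/W), 7 (K/T), 9 (Q/I), 11 (W/K).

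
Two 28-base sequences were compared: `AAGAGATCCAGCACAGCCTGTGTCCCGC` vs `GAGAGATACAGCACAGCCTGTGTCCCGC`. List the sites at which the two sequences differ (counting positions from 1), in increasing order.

Differences at site 1 (A→G), site 8 (C→A).

1, 8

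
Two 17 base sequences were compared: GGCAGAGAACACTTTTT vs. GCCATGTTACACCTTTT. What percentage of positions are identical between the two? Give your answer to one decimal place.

64.7%

6 positions differ (2, 5, 6, 7, 8, 13), so 11 of 17 match: 11/17 = 64.71%.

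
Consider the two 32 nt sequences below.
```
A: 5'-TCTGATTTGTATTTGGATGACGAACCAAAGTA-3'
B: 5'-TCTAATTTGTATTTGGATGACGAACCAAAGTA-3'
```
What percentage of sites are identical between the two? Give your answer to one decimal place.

Mismatch at position 4 (1-based): 1 of 32.
Identical positions: 31/32 = 96.88% → 96.9%.

96.9%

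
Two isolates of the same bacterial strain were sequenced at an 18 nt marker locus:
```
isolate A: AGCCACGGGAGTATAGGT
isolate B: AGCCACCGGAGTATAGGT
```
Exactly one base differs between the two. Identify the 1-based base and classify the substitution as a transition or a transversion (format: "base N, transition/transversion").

base 7, transversion

The sequences differ only at base 7: G→C (purine→pyrimidine), a transversion.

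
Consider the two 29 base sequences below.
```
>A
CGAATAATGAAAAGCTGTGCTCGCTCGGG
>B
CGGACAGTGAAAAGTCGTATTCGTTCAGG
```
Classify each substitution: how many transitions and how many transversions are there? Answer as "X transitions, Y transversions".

9 transitions, 0 transversions

Transitions (purine↔purine or pyrimidine↔pyrimidine): 3 A→G, 5 T→C, 7 A→G, 15 C→T, 16 T→C, 19 G→A, 20 C→T, 24 C→T, 27 G→A.
Transversions (purine↔pyrimidine): none.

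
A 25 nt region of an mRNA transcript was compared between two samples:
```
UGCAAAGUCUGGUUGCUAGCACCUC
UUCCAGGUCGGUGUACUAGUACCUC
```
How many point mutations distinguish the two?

8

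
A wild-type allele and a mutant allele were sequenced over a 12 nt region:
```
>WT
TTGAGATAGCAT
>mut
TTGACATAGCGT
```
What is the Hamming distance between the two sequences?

The sequences differ at sites 5, 11 (1-based) — 2 in total.

2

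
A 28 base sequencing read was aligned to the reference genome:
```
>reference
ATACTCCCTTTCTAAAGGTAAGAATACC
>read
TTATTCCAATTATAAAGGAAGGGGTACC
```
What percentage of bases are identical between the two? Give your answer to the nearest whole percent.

68%

9 positions differ (1, 4, 8, 9, 12, 19, 21, 23, 24), so 19 of 28 match: 19/28 = 67.86%.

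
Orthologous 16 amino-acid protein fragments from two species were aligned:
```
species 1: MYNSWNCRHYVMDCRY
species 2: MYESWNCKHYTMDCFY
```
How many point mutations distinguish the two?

The sequences differ at positions 3, 8, 11, 15 (1-based) — 4 in total.

4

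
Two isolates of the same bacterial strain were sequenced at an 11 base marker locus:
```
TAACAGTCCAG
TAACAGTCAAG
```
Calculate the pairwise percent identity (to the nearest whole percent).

91%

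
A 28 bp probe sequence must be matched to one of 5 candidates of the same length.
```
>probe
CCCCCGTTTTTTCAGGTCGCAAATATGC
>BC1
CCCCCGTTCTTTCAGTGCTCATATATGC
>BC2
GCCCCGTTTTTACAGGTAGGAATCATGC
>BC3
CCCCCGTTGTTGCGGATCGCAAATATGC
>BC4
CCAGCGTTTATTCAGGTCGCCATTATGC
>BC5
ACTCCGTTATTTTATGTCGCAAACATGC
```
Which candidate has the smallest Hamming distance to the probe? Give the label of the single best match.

BC3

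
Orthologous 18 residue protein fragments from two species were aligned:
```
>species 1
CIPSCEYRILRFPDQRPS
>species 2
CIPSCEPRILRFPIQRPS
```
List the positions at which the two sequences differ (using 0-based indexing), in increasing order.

Differences at position 6 (Y→P), position 13 (D→I).

6, 13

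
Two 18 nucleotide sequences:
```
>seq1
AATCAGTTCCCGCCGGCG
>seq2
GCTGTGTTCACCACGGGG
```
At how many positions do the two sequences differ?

Comparing position by position, 8 positions differ: 1 (A/G), 2 (A/C), 4 (C/G), 5 (A/T), 10 (C/A), 12 (G/C), 13 (C/A), 17 (C/G).

8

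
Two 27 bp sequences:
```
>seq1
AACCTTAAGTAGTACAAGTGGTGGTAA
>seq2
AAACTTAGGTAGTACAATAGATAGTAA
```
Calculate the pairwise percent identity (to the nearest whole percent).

6 positions differ (3, 8, 18, 19, 21, 23), so 21 of 27 match: 21/27 = 77.78%.

78%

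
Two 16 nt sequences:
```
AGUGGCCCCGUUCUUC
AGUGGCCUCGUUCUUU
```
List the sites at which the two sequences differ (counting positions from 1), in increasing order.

8, 16

Differences at site 8 (C→U), site 16 (C→U).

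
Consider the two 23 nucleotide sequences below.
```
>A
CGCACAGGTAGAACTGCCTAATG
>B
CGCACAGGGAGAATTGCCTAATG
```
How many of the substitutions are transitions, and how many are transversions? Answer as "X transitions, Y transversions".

1 transition, 1 transversion

Transitions (purine↔purine or pyrimidine↔pyrimidine): 14 C→T.
Transversions (purine↔pyrimidine): 9 T→G.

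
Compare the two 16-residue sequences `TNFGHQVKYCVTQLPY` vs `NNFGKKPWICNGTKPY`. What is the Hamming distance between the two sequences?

Comparing position by position, 10 residues differ: 1 (T/N), 5 (H/K), 6 (Q/K), 7 (V/P), 8 (K/W), 9 (Y/I), 11 (V/N), 12 (T/G), 13 (Q/T), 14 (L/K).

10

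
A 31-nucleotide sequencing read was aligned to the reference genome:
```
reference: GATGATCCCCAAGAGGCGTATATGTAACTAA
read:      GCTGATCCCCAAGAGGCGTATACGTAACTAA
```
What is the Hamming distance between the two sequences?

Comparing position by position, 2 sites differ: 2 (A/C), 23 (T/C).

2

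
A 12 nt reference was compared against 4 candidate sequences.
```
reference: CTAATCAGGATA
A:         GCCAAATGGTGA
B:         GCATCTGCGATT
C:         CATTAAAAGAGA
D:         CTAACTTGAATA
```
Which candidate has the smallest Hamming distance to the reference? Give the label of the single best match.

A differs at 8 positions; B differs at 8 positions; C differs at 7 positions; D differs at 4 positions. The closest is D.

D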